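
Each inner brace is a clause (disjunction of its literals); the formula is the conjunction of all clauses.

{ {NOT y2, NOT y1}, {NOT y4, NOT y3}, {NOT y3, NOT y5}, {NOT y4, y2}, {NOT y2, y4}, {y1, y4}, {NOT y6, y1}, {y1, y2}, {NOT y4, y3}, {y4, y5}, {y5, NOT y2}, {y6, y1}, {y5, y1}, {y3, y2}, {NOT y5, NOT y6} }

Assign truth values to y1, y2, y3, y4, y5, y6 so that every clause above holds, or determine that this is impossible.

Suppose y2 = false.
(NOT y4) alone gives y4 = false.
(y1) alone gives y1 = true.
(y5) alone gives y5 = true.
(NOT y3) alone gives y3 = false.
But (y3) is also a unit clause — contradiction.
So y2 must be the other value — set y2 = true.
(NOT y1) alone gives y1 = false.
(y4) alone gives y4 = true.
(NOT y3) alone gives y3 = false.
But (y3) is also a unit clause — contradiction.
Neither y2 = true nor y2 = false works.

UNSATISFIABLE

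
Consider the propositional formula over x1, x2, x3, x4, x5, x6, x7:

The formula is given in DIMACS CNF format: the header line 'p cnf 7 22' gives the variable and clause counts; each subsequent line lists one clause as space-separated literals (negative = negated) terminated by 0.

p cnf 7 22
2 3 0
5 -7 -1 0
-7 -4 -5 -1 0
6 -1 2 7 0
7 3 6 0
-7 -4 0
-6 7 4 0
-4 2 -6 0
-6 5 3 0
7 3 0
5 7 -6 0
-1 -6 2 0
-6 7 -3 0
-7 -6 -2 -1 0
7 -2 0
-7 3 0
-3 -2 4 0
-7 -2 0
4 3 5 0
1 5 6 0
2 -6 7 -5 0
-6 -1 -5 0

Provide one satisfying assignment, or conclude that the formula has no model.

Case x2 = False:
(x3) alone gives x3 = True.
Case x7 = True:
(¬x4) alone gives x4 = False.
Case x5 = True:
Case x1 = True:
(¬x6) alone gives x6 = False.
This assignment satisfies each clause.

x1: True,  x2: False,  x3: True,  x4: False,  x5: True,  x6: False,  x7: True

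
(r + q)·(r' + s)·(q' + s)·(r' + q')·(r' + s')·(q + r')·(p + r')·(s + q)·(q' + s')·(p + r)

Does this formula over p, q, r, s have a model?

Branch on r: set r = 1.
From the singleton clause (s), s = 1.
That conflicts with the unit clause (s').
Undo r and try r = 0.
From the singleton clause (q), q = 1.
From the singleton clause (s), s = 1.
That conflicts with the unit clause (s').
Either choice for r ends in contradiction.
No assignment satisfies every clause.

Unsatisfiable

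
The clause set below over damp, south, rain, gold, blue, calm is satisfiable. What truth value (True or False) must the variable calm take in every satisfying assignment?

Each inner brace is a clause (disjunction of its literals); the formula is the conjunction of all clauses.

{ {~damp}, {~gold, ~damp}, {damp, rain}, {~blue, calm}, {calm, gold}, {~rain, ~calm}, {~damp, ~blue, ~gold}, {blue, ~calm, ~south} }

False

Suppose calm = 1.
Unit clause (~damp) forces damp = 0.
Unit clause (rain) forces rain = 1.
That conflicts with the unit clause (~rain).
So every satisfying assignment has calm = False.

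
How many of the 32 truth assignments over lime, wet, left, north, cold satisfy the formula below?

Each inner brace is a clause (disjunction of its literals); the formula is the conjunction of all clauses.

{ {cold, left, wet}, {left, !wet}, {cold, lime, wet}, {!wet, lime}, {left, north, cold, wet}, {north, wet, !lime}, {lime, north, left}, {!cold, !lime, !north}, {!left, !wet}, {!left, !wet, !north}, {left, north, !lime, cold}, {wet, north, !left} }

There are 2^5 = 32 truth assignments over (lime, wet, left, north, cold).
Split on north. With north = true, the clauses containing north are satisfied and !north drops from the rest; 3 of the 2^4 = 16 assignments to the other variables satisfy what remains.
With north = false, by the same count on the reduced clause set, 0 assignments work.
(One model: lime=F, wet=F, left=F, north=T, cold=T.)
Total: 3 + 0 = 3.

3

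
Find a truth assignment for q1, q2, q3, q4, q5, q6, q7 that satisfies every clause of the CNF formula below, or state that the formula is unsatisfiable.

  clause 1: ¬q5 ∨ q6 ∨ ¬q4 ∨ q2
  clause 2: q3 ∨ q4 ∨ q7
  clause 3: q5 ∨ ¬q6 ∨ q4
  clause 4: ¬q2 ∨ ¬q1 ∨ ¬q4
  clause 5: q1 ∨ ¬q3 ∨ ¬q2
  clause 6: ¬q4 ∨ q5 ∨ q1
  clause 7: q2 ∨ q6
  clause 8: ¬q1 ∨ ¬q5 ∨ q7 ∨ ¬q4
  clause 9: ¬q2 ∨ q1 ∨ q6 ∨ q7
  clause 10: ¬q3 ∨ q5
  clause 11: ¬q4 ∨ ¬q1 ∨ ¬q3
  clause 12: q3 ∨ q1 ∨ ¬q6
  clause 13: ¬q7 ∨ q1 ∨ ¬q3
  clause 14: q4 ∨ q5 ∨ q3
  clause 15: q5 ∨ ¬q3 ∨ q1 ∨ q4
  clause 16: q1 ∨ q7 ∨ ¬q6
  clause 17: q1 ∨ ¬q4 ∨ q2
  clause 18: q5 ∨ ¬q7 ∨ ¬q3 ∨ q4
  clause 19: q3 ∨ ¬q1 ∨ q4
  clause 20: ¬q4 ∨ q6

q1=True, q2=False, q3=False, q4=True, q5=False, q6=True, q7=True

Branch on q2: set q2 = False.
The clause (q6) is unit, so q6 = True.
Branch on q5: set q5 = False.
The clause (q4) is unit, so q4 = True.
The clause (q1) is unit, so q1 = True.
The clause (¬q3) is unit, so q3 = False.
No clause remains; q7 is free.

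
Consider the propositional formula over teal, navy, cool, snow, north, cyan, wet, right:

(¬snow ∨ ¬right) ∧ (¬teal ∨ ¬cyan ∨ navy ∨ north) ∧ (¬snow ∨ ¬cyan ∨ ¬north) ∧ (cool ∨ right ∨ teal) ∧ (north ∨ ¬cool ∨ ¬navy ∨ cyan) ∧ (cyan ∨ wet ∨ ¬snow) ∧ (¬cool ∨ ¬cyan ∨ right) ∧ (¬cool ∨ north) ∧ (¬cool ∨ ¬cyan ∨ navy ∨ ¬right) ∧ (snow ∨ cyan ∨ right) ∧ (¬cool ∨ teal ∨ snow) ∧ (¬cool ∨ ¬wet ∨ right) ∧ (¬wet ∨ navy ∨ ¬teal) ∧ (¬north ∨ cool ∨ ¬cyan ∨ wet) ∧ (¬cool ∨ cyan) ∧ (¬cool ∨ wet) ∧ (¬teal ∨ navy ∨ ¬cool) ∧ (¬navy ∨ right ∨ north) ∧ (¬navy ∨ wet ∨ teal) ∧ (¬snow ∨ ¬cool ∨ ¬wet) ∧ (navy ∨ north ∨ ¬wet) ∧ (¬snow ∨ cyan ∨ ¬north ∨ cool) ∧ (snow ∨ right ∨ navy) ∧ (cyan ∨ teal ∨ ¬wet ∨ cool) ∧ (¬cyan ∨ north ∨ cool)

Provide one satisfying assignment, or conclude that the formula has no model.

teal ↦ True,  navy ↦ False,  cool ↦ False,  snow ↦ False,  north ↦ False,  cyan ↦ False,  wet ↦ False,  right ↦ True

Suppose snow = False.
Suppose cool = False.
Suppose right = True.
Suppose cyan = False.
Suppose teal = True.
Suppose wet = False.
No clause remains; navy, north are free.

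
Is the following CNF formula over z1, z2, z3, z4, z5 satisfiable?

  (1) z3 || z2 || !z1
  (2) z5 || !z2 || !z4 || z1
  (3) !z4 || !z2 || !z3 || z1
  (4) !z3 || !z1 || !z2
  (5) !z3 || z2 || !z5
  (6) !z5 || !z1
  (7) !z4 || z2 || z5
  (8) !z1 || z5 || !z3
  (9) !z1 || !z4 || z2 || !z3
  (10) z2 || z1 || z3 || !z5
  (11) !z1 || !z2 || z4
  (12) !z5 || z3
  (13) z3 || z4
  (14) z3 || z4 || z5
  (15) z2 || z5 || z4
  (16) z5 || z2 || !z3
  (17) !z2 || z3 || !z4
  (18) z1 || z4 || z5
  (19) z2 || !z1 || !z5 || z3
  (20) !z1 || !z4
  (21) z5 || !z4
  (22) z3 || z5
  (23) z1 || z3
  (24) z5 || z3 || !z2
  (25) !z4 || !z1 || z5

Satisfiable

Case z5 = true:
(!z1) alone gives z1 = false.
(z3) alone gives z3 = true.
(z2) alone gives z2 = true.
(!z4) alone gives z4 = false.
All clauses are satisfied.
A satisfying assignment: z1 ↦ false,  z2 ↦ true,  z3 ↦ true,  z4 ↦ false,  z5 ↦ true.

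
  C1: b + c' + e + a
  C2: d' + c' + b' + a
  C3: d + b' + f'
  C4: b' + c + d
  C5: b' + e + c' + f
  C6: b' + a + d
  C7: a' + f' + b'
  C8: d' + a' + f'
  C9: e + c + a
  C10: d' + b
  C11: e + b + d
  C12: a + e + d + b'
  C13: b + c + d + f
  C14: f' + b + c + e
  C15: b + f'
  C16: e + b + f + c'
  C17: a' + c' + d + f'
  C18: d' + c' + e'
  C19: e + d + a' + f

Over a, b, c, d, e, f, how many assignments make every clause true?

There are 2^6 = 64 truth assignments over (a, b, c, d, e, f).
Split on c. With c = 1, the clauses containing c are satisfied and c' drops from the rest; 3 of the 2^5 = 32 assignments to the other variables satisfy what remains.
With c = 0, by the same count on the reduced clause set, 4 assignments work.
Total: 3 + 4 = 7.

7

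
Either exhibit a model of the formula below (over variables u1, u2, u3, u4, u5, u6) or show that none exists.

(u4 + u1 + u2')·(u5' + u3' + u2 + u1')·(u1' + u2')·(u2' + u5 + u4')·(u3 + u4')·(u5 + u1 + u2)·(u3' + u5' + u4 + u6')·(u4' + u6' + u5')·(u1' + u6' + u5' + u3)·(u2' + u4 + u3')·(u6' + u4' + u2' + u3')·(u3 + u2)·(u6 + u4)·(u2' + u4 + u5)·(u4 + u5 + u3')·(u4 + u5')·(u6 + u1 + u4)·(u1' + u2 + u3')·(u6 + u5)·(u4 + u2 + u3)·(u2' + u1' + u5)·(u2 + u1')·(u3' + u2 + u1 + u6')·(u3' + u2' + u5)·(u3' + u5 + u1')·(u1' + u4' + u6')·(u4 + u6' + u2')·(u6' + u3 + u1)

Suppose u1 = 0.
Suppose u4 = 1.
The clause (u3) is unit, so u3 = 1.
Suppose u2 = 1.
The clause (u5) is unit, so u5 = 1.
The clause (u6') is unit, so u6 = 0.
This assignment satisfies each clause.

u1=0,  u2=1,  u3=1,  u4=1,  u5=1,  u6=0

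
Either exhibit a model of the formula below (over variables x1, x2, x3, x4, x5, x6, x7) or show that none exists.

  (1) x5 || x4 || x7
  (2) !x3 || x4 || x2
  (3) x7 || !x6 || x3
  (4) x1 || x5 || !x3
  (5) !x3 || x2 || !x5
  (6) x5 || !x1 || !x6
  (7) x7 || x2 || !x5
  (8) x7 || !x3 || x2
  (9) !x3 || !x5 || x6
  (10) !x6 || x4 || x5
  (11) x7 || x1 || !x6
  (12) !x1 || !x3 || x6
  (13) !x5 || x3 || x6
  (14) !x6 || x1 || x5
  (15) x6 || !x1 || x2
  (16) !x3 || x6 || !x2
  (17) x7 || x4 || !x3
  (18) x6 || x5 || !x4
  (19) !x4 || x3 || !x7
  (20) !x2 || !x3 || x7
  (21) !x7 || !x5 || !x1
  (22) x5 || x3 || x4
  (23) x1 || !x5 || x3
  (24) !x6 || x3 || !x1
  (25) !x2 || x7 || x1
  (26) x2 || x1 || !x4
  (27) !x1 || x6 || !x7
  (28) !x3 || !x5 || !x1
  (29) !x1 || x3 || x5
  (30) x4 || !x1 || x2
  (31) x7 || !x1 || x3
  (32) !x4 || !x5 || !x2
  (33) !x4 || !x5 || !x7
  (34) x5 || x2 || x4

Suppose x5 = true.
Suppose x3 = true.
Unit clause (x2) forces x2 = true.
Unit clause (x6) forces x6 = true.
Unit clause (x7) forces x7 = true.
Unit clause (!x1) forces x1 = false.
Unit clause (!x4) forces x4 = false.
Every clause now holds.

x1 ↦ false; x2 ↦ true; x3 ↦ true; x4 ↦ false; x5 ↦ true; x6 ↦ true; x7 ↦ true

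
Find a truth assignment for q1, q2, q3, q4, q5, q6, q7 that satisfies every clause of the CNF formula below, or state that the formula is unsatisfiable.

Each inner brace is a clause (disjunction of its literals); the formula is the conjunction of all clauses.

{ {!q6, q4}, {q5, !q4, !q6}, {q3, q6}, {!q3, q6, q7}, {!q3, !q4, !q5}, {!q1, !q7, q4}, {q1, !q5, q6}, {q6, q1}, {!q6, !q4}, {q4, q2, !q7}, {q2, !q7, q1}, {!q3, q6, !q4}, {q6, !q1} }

UNSATISFIABLE

Branch on q6: set q6 = false.
The clause (q3) is unit, so q3 = true.
The clause (q7) is unit, so q7 = true.
The clause (q1) is unit, so q1 = true.
That conflicts with the unit clause (!q1).
So q6 must be the other value — set q6 = true.
The clause (q4) is unit, so q4 = true.
That conflicts with the unit clause (!q4).
Either choice for q6 ends in contradiction.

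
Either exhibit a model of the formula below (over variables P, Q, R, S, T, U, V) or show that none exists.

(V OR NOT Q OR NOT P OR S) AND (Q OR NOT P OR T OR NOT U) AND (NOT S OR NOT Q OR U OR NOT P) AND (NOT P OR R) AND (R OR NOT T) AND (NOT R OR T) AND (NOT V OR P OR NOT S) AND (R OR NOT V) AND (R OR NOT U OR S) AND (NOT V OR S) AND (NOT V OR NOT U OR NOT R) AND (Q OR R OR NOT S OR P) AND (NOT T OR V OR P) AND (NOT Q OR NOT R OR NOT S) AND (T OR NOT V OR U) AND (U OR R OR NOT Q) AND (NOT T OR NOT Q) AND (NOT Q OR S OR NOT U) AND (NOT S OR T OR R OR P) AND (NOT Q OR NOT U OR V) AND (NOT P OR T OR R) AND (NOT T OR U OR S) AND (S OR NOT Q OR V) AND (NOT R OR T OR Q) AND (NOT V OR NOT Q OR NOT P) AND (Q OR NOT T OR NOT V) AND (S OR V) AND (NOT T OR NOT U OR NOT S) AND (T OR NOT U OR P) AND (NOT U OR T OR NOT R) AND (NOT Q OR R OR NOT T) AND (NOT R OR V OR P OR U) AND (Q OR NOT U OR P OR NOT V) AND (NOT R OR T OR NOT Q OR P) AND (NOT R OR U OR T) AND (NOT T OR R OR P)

Suppose P = true.
Unit clause (R) forces R = true.
Unit clause (T) forces T = true.
Unit clause (NOT Q) forces Q = false.
Unit clause (NOT V) forces V = false.
Unit clause (S) forces S = true.
Unit clause (NOT U) forces U = false.
Every clause now holds.

P ↦ true; Q ↦ false; R ↦ true; S ↦ true; T ↦ true; U ↦ false; V ↦ false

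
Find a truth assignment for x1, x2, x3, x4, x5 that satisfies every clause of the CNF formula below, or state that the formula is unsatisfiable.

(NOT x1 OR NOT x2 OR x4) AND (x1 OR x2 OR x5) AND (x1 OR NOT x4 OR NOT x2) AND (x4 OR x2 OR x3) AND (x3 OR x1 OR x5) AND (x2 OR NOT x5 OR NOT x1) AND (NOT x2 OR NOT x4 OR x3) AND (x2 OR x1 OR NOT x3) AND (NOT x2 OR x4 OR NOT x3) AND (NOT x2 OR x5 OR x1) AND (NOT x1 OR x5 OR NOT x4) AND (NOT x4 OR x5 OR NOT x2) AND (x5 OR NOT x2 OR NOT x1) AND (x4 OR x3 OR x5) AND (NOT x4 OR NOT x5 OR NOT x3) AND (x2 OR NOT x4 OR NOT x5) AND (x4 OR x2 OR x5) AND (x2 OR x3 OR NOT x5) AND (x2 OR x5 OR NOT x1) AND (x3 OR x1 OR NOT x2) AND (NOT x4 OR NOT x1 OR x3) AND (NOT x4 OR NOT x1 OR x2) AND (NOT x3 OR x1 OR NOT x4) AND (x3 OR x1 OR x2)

UNSATISFIABLE

Branch on x1: set x1 = false.
Branch on x2: set x2 = true.
From the singleton clause (NOT x4), x4 = false.
From the singleton clause (NOT x3), x3 = false.
That conflicts with the unit clause (x3).
That branch fails; take x2 = false instead.
From the singleton clause (x5), x5 = true.
From the singleton clause (NOT x3), x3 = false.
That conflicts with the unit clause (x3).
Neither x2 = true nor x2 = false works.
That branch fails; take x1 = true instead.
Branch on x2: set x2 = false.
From the singleton clause (NOT x5), x5 = false.
That conflicts with the unit clause (x5).
That branch fails; take x2 = true instead.
From the singleton clause (x4), x4 = true.
From the singleton clause (x3), x3 = true.
From the singleton clause (x5), x5 = true.
That conflicts with the unit clause (NOT x5).
Neither x2 = true nor x2 = false works.
Neither x1 = true nor x1 = false works.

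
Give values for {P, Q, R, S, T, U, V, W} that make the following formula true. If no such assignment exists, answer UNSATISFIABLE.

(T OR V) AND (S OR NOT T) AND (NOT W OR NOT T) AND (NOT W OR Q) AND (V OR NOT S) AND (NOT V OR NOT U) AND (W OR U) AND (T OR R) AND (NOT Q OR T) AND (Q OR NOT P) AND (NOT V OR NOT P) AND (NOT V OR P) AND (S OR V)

Suppose T = true.
The clause (S) is unit, so S = true.
The clause (NOT W) is unit, so W = false.
The clause (V) is unit, so V = true.
The clause (NOT U) is unit, so U = false.
That conflicts with the unit clause (U).
That branch fails; take T = false instead.
The clause (V) is unit, so V = true.
The clause (NOT U) is unit, so U = false.
The clause (W) is unit, so W = true.
The clause (Q) is unit, so Q = true.
That conflicts with the unit clause (NOT Q).
Neither T = true nor T = false works.

UNSATISFIABLE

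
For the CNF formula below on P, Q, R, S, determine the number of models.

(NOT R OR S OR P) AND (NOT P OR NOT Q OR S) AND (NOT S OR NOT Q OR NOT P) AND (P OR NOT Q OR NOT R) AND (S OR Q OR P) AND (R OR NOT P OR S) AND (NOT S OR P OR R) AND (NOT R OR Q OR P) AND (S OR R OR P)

There are 2^4 = 16 truth assignments over (P, Q, R, S).
Split on P. With P = true, the clauses containing P are satisfied and NOT P drops from the rest; 3 of the 2^3 = 8 assignments to the other variables satisfy what remains.
With P = false, by the same count on the reduced clause set, 0 assignments work.
(One model: P=T, Q=F, R=F, S=T.)
Total: 3 + 0 = 3.

3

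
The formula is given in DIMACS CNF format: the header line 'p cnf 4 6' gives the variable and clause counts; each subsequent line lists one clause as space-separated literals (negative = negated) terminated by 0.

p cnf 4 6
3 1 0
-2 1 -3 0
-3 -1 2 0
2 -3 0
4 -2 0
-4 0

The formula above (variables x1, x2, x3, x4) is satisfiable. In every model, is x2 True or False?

False

Suppose x2 = True.
Unit clause (x4) forces x4 = True.
Now (¬x4) is unsatisfied and unit — conflict.
So every satisfying assignment has x2 = False.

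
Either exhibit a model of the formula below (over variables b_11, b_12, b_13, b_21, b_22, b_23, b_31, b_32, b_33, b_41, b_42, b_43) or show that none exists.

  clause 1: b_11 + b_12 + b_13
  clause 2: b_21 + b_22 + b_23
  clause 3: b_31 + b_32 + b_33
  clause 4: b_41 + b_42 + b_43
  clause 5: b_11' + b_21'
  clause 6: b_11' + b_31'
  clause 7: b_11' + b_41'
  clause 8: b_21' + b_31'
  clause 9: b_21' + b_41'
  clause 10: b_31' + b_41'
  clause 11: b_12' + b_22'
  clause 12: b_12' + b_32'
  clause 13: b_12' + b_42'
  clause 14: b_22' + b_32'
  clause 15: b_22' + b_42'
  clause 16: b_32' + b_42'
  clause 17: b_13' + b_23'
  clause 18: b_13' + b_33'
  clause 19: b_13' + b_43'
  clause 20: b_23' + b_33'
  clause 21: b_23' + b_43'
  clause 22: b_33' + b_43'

Try b_11 = 0.
Try b_12 = 1.
Unit clause (b_22') forces b_22 = 0.
Unit clause (b_32') forces b_32 = 0.
Unit clause (b_42') forces b_42 = 0.
Try b_21 = 1.
Unit clause (b_31') forces b_31 = 0.
Unit clause (b_33) forces b_33 = 1.
Unit clause (b_41') forces b_41 = 0.
Unit clause (b_43) forces b_43 = 1.
That conflicts with the unit clause (b_43').
That branch fails; take b_21 = 0 instead.
Unit clause (b_23) forces b_23 = 1.
Unit clause (b_13') forces b_13 = 0.
Unit clause (b_33') forces b_33 = 0.
Unit clause (b_31) forces b_31 = 1.
Unit clause (b_41') forces b_41 = 0.
Unit clause (b_43) forces b_43 = 1.
That conflicts with the unit clause (b_43').
Either choice for b_21 ends in contradiction.
That branch fails; take b_12 = 0 instead.
Unit clause (b_13) forces b_13 = 1.
Unit clause (b_23') forces b_23 = 0.
Unit clause (b_33') forces b_33 = 0.
Unit clause (b_43') forces b_43 = 0.
Try b_21 = 1.
Unit clause (b_31') forces b_31 = 0.
Unit clause (b_32) forces b_32 = 1.
Unit clause (b_41') forces b_41 = 0.
Unit clause (b_42) forces b_42 = 1.
That conflicts with the unit clause (b_42').
That branch fails; take b_21 = 0 instead.
Unit clause (b_22) forces b_22 = 1.
Unit clause (b_32') forces b_32 = 0.
Unit clause (b_31) forces b_31 = 1.
Unit clause (b_41') forces b_41 = 0.
Unit clause (b_42) forces b_42 = 1.
That conflicts with the unit clause (b_42').
Either choice for b_21 ends in contradiction.
Either choice for b_12 ends in contradiction.
That branch fails; take b_11 = 1 instead.
Unit clause (b_21') forces b_21 = 0.
Unit clause (b_31') forces b_31 = 0.
Unit clause (b_41') forces b_41 = 0.
Try b_22 = 1.
Unit clause (b_12') forces b_12 = 0.
Unit clause (b_32') forces b_32 = 0.
Unit clause (b_33) forces b_33 = 1.
Unit clause (b_42') forces b_42 = 0.
Unit clause (b_43) forces b_43 = 1.
That conflicts with the unit clause (b_43').
That branch fails; take b_22 = 0 instead.
Unit clause (b_23) forces b_23 = 1.
Unit clause (b_13') forces b_13 = 0.
Unit clause (b_33') forces b_33 = 0.
Unit clause (b_32) forces b_32 = 1.
Unit clause (b_12') forces b_12 = 0.
Unit clause (b_42') forces b_42 = 0.
Unit clause (b_43) forces b_43 = 1.
That conflicts with the unit clause (b_43').
Either choice for b_22 ends in contradiction.
Either choice for b_11 ends in contradiction.

UNSATISFIABLE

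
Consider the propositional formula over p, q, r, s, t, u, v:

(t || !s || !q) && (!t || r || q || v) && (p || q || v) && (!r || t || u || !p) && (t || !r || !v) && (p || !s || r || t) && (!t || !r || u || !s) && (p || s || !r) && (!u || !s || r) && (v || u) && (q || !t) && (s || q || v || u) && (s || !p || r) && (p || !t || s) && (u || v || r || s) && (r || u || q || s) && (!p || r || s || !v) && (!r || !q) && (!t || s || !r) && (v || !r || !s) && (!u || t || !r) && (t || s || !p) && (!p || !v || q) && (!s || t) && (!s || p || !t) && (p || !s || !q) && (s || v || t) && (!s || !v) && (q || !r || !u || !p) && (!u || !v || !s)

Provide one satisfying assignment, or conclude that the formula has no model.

p ↦ false,  q ↦ false,  r ↦ false,  s ↦ false,  t ↦ false,  u ↦ true,  v ↦ true

Branch on v: set v = true.
Unit clause (!s) forces s = false.
Branch on t: set t = false.
Unit clause (!r) forces r = false.
Unit clause (!p) forces p = false.
Branch on u: set u = true.
All clauses hold; q can take either value.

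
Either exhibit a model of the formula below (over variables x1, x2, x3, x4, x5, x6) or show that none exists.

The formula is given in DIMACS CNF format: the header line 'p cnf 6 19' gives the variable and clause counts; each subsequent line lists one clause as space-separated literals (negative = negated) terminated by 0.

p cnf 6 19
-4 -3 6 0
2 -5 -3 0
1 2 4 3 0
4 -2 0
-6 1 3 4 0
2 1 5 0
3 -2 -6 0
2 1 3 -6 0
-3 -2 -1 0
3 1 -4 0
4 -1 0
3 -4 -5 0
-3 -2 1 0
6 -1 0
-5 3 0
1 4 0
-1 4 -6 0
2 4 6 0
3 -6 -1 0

Case x4 = True:
Case x3 = True:
From the singleton clause (x6), x6 = True.
Case x2 = False:
From the singleton clause (¬x5), x5 = False.
From the singleton clause (x1), x1 = True.
All clauses are satisfied.

x1 ↦ True, x2 ↦ False, x3 ↦ True, x4 ↦ True, x5 ↦ False, x6 ↦ True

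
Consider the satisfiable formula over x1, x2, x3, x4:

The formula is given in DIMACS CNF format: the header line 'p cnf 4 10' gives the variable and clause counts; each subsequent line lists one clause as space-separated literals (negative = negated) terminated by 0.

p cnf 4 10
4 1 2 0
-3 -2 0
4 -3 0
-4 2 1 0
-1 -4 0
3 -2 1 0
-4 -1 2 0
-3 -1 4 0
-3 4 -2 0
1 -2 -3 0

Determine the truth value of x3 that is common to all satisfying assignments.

Suppose x3 = True.
(¬x2) alone gives x2 = False.
(x4) alone gives x4 = True.
(x1) alone gives x1 = True.
That conflicts with the unit clause (¬x1).
So every satisfying assignment has x3 = False.

False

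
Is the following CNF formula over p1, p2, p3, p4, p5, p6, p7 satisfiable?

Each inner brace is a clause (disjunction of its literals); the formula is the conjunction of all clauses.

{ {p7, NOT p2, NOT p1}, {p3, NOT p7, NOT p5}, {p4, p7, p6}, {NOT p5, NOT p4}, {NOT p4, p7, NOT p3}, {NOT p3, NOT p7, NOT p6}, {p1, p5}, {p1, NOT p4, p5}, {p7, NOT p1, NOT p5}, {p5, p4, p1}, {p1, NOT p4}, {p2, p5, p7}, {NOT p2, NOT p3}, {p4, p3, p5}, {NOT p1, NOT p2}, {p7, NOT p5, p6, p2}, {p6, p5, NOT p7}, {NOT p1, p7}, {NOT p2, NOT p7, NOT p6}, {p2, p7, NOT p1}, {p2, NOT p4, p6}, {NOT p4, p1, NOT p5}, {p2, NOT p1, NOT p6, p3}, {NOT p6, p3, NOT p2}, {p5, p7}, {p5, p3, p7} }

Yes, satisfiable

Branch on p5: set p5 = true.
The clause (NOT p4) is unit, so p4 = false.
Branch on p3: set p3 = false.
The clause (NOT p7) is unit, so p7 = false.
The clause (p6) is unit, so p6 = true.
The clause (NOT p1) is unit, so p1 = false.
The clause (NOT p2) is unit, so p2 = false.
This assignment satisfies each clause.
A satisfying assignment: p1=false; p2=false; p3=false; p4=false; p5=true; p6=true; p7=false.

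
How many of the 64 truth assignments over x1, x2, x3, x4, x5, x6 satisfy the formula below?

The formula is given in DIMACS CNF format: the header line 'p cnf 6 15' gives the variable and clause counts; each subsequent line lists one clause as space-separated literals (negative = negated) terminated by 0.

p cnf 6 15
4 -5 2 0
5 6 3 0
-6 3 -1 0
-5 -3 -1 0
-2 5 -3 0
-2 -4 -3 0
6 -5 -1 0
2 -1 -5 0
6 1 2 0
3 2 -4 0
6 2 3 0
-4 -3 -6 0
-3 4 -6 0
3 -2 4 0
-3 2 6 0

5

There are 2^6 = 64 truth assignments over (x1, x2, x3, x4, x5, x6).
Split on x5. With x5 = True, the clauses containing x5 are satisfied and ¬x5 drops from the rest; 3 of the 2^5 = 32 assignments to the other variables satisfy what remains.
With x5 = False, by the same count on the reduced clause set, 2 assignments work.
(One model: x1=F, x2=F, x3=F, x4=F, x5=F, x6=T.)
Total: 3 + 2 = 5.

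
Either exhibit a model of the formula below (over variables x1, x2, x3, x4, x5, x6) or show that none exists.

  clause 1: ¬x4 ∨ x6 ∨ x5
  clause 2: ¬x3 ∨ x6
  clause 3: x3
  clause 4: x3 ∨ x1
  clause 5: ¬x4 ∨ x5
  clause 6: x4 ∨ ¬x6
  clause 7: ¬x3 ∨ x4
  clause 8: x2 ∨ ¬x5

Unit clause (x3) forces x3 = True.
Unit clause (x6) forces x6 = True.
Unit clause (x4) forces x4 = True.
Unit clause (x5) forces x5 = True.
Unit clause (x2) forces x2 = True.
All clauses hold; x1 can take either value.

x1=True; x2=True; x3=True; x4=True; x5=True; x6=True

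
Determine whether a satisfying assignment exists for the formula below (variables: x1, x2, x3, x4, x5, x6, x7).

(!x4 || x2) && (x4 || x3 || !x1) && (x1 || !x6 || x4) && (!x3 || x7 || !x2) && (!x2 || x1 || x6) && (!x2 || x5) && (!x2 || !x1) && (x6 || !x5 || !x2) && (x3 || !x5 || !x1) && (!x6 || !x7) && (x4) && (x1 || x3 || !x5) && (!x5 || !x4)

No

(x4) alone gives x4 = true.
(x2) alone gives x2 = true.
(x5) alone gives x5 = true.
Now (!x5) is unsatisfied and unit — conflict.
No assignment satisfies every clause.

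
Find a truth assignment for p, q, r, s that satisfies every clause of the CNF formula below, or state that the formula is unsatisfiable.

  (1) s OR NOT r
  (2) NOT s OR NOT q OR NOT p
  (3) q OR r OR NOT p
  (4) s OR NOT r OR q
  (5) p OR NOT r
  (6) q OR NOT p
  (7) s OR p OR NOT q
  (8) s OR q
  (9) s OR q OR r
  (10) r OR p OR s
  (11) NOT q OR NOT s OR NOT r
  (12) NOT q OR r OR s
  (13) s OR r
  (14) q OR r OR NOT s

Suppose s = true.
Suppose q = true.
The clause (NOT p) is unit, so p = false.
The clause (NOT r) is unit, so r = false.
All clauses are satisfied.

p=false; q=true; r=false; s=true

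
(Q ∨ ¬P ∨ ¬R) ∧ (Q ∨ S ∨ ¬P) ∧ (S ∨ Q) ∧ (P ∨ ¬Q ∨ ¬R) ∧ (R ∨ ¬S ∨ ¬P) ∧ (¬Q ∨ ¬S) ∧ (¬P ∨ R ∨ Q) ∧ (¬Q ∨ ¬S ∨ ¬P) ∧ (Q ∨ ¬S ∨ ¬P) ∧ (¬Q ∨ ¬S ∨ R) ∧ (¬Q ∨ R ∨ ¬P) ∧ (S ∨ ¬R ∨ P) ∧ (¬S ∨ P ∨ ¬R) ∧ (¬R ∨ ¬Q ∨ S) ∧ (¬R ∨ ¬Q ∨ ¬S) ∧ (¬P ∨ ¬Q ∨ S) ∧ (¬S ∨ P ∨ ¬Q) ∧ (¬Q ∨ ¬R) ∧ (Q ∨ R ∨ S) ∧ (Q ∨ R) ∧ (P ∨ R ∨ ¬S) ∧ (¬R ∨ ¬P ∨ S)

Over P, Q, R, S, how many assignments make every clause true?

There are 2^4 = 16 truth assignments over (P, Q, R, S).
Split on S. With S = True, the clauses containing S are satisfied and ¬S drops from the rest; 0 of the 2^3 = 8 assignments to the other variables satisfy what remains.
With S = False, by the same count on the reduced clause set, 1 assignment works.
Total: 0 + 1 = 1.

1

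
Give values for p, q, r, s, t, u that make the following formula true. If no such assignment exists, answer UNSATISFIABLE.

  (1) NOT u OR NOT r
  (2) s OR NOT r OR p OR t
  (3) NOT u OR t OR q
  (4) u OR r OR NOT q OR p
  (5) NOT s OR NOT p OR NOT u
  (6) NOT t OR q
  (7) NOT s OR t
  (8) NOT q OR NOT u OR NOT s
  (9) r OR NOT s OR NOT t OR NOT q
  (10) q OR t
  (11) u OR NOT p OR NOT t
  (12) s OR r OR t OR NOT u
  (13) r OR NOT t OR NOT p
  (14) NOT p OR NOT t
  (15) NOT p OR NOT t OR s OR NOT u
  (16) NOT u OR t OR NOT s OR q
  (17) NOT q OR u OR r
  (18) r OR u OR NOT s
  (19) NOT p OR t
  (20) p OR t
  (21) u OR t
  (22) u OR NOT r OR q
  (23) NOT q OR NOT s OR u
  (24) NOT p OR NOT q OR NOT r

p ↦ false; q ↦ true; r ↦ true; s ↦ false; t ↦ true; u ↦ false

Case u = false:
(t) alone gives t = true.
(q) alone gives q = true.
(NOT p) alone gives p = false.
(r) alone gives r = true.
(NOT s) alone gives s = false.
This assignment satisfies each clause.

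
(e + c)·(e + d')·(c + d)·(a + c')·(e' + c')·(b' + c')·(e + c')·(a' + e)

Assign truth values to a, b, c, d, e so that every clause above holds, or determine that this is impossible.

a: 1,  b: 1,  c: 0,  d: 1,  e: 1

Try e = 1.
From the singleton clause (c'), c = 0.
From the singleton clause (d), d = 1.
No clause remains; a, b are free.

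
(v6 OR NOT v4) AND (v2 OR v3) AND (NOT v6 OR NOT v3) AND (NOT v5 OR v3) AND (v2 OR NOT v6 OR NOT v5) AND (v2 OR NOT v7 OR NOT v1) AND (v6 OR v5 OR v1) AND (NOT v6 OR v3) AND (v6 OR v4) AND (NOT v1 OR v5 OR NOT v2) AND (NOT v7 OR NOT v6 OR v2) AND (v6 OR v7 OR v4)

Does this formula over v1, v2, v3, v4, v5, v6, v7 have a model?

Case v6 = true:
(NOT v3) alone gives v3 = false.
But (v3) is also a unit clause — contradiction.
Undo v6 and try v6 = false.
(NOT v4) alone gives v4 = false.
But (v4) is also a unit clause — contradiction.
Either choice for v6 ends in contradiction.
No assignment satisfies every clause.

No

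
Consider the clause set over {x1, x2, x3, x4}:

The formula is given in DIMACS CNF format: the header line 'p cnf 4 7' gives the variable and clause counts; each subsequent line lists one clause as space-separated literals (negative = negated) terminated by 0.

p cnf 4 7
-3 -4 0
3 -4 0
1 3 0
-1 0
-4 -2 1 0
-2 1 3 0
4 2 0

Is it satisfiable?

From the singleton clause (¬x1), x1 = False.
From the singleton clause (x3), x3 = True.
From the singleton clause (¬x4), x4 = False.
From the singleton clause (x2), x2 = True.
Every clause now holds.
A satisfying assignment: x1=False, x2=True, x3=True, x4=False.

Satisfiable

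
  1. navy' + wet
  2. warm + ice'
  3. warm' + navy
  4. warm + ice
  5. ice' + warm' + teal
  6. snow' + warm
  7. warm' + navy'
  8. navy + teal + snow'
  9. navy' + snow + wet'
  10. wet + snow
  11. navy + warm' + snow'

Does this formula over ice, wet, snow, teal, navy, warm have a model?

No, unsatisfiable

Suppose navy = 0.
The clause (warm') is unit, so warm = 0.
The clause (ice') is unit, so ice = 0.
Now (ice) is unsatisfied and unit — conflict.
That branch fails; take navy = 1 instead.
The clause (wet) is unit, so wet = 1.
The clause (warm') is unit, so warm = 0.
The clause (ice') is unit, so ice = 0.
Now (ice) is unsatisfied and unit — conflict.
Both values of navy lead to a conflict.
No assignment satisfies every clause.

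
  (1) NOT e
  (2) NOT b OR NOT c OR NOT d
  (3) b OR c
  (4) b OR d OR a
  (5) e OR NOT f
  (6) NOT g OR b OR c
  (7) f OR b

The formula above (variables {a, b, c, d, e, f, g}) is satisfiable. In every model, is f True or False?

Suppose f = true.
The clause (NOT e) is unit, so e = false.
That conflicts with the unit clause (e).
So every satisfying assignment has f = False.

False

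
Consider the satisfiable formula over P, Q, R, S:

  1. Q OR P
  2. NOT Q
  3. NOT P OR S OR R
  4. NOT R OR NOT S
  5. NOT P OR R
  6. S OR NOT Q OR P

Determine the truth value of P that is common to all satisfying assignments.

True

Suppose P = false.
(Q) alone gives Q = true.
That conflicts with the unit clause (NOT Q).
So every satisfying assignment has P = True.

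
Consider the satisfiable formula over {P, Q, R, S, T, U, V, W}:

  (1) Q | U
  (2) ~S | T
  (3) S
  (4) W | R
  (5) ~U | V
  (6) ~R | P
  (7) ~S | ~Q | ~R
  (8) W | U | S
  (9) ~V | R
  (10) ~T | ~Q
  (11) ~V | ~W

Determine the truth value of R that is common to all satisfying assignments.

Suppose R = 0.
(S) alone gives S = 1.
(T) alone gives T = 1.
(W) alone gives W = 1.
(~V) alone gives V = 0.
(~U) alone gives U = 0.
(Q) alone gives Q = 1.
But (~Q) is also a unit clause — contradiction.
So every satisfying assignment has R = True.

True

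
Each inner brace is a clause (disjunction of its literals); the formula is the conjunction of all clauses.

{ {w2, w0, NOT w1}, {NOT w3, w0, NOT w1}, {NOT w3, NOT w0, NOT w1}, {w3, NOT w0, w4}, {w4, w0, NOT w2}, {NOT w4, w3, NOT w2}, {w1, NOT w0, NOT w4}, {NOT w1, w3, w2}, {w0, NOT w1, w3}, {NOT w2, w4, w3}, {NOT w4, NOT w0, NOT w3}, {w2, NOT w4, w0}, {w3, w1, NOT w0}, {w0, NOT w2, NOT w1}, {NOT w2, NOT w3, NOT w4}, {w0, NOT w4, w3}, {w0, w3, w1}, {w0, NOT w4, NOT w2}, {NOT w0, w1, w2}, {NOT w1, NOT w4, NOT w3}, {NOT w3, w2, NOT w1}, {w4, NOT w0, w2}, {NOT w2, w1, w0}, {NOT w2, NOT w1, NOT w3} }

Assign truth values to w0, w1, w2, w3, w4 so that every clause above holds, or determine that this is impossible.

Try w2 = true.
Try w4 = false.
(w0) alone gives w0 = true.
(w3) alone gives w3 = true.
(NOT w1) alone gives w1 = false.
Every clause now holds.

w0=true; w1=false; w2=true; w3=true; w4=false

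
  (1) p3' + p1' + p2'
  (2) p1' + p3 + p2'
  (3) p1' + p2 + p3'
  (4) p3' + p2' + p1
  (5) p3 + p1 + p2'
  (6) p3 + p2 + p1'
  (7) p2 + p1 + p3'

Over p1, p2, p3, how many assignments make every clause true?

1

There are 2^3 = 8 truth assignments over (p1, p2, p3).
Check each against the 7 clauses (columns in the order p1, p2, p3):
  F F F  ✓ satisfies all
  F F T  ✗ fails (p2 + p1 + p3')
  F T F  ✗ fails (p3 + p1 + p2')
  F T T  ✗ fails (p3' + p2' + p1)
  T F F  ✗ fails (p3 + p2 + p1')
  T F T  ✗ fails (p1' + p2 + p3')
  T T F  ✗ fails (p1' + p3 + p2')
  T T T  ✗ fails (p3' + p1' + p2')
1 of the 8 rows is a model.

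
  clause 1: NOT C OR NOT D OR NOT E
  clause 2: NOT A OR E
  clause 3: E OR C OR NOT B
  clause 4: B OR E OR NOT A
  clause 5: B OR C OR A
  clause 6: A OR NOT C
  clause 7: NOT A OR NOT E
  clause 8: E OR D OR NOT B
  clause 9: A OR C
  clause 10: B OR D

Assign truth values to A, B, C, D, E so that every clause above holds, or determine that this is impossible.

UNSATISFIABLE

Suppose A = false.
The clause (NOT C) is unit, so C = false.
Now (C) is unsatisfied and unit — conflict.
So A must be the other value — set A = true.
The clause (E) is unit, so E = true.
Now (NOT E) is unsatisfied and unit — conflict.
Both values of A lead to a conflict.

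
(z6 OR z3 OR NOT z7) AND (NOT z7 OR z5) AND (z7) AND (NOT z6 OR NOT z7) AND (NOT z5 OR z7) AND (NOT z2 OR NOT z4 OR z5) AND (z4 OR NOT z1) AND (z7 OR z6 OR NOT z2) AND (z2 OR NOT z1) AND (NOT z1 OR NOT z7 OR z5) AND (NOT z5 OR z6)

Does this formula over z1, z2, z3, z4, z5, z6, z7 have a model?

(z7) alone gives z7 = true.
(z5) alone gives z5 = true.
(NOT z6) alone gives z6 = false.
Now (z6) is unsatisfied and unit — conflict.
No assignment satisfies every clause.

Unsatisfiable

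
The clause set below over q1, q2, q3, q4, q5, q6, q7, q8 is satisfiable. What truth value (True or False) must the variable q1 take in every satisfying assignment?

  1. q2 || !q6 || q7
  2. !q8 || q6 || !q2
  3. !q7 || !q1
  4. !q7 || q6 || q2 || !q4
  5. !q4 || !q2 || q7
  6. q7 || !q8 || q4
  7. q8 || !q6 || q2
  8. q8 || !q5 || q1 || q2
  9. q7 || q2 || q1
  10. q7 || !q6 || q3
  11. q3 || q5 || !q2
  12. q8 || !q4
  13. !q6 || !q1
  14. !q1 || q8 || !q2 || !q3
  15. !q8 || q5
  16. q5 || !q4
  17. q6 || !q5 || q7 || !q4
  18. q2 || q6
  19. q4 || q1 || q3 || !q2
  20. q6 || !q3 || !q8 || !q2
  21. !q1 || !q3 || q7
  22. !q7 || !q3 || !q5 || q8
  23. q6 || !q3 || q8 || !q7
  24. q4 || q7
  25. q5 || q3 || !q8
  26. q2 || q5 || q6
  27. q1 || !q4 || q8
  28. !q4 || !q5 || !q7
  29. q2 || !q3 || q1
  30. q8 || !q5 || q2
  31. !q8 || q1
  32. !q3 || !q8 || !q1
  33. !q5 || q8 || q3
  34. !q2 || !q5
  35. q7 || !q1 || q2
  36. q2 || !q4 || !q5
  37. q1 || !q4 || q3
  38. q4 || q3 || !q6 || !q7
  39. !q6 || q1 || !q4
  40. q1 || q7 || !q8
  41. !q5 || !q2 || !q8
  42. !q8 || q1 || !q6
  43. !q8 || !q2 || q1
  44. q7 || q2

Suppose q1 = true.
(!q7) alone gives q7 = false.
(!q6) alone gives q6 = false.
(q2) alone gives q2 = true.
(!q8) alone gives q8 = false.
(!q4) alone gives q4 = false.
Now (q4) is unsatisfied and unit — conflict.
So every satisfying assignment has q1 = False.

False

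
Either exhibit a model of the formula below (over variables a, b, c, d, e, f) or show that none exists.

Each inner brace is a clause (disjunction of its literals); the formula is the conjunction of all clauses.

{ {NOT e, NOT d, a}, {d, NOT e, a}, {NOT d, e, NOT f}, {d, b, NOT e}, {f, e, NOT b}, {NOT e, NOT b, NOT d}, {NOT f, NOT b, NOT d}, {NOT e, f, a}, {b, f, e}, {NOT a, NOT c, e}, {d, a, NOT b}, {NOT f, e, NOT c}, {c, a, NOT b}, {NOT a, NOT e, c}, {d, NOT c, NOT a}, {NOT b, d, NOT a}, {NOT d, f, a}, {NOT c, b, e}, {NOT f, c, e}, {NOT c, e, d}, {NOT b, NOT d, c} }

Suppose e = true.
Suppose d = true.
(a) alone gives a = true.
(NOT b) alone gives b = false.
(c) alone gives c = true.
No clause remains; f is free.

a ↦ true; b ↦ false; c ↦ true; d ↦ true; e ↦ true; f ↦ true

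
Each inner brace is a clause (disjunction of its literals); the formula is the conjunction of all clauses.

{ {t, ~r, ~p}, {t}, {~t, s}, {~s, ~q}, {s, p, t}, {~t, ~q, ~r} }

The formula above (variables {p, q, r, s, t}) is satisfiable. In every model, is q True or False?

Suppose q = 1.
From the singleton clause (t), t = 1.
From the singleton clause (s), s = 1.
But (~s) is also a unit clause — contradiction.
So every satisfying assignment has q = False.

False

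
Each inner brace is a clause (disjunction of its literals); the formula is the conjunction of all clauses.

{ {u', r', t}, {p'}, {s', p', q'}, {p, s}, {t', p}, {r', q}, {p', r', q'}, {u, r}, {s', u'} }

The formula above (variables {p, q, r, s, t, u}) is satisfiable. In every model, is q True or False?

True

Suppose q = 0.
(p') alone gives p = 0.
(s) alone gives s = 1.
(t') alone gives t = 0.
(r') alone gives r = 0.
(u) alone gives u = 1.
That conflicts with the unit clause (u').
So every satisfying assignment has q = True.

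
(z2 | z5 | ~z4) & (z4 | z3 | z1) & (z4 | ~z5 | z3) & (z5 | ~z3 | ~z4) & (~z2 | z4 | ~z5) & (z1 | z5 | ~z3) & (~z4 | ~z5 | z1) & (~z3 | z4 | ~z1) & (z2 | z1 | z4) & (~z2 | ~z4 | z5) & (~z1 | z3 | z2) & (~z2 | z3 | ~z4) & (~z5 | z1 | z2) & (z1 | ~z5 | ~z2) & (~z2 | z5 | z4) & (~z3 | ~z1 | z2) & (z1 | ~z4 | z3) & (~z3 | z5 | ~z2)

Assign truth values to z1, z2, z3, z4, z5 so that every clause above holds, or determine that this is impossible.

z1 ↦ 1, z2 ↦ 1, z3 ↦ 1, z4 ↦ 1, z5 ↦ 1

Case z2 = 1:
Case z4 = 1:
The clause (z5) is unit, so z5 = 1.
The clause (z1) is unit, so z1 = 1.
The clause (z3) is unit, so z3 = 1.
All clauses are satisfied.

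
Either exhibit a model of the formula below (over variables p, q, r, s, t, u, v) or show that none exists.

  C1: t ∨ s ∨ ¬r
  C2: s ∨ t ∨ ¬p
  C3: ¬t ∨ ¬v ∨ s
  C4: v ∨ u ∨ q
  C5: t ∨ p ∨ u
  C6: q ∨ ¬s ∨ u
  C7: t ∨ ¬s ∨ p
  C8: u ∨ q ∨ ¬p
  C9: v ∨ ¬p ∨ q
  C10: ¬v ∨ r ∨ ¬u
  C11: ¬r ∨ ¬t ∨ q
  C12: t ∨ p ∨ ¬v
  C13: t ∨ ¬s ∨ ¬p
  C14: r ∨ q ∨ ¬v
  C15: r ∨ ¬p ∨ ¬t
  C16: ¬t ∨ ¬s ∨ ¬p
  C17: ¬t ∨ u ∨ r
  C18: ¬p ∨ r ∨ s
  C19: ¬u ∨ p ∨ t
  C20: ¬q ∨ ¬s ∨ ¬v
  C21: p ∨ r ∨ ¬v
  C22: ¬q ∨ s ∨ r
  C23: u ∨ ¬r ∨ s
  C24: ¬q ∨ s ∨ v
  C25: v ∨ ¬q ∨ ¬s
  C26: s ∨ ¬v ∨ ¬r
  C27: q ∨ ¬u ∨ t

Suppose t = True.
Suppose v = False.
Suppose u = True.
Suppose p = False.
Suppose r = False.
Suppose q = False.
No clause remains; s is free.

p=False, q=False, r=False, s=False, t=True, u=True, v=False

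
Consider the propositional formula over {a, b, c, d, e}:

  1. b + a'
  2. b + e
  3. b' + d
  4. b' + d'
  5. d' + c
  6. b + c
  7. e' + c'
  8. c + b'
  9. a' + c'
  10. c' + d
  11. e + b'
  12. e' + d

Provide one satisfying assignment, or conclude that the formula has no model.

UNSATISFIABLE

Branch on b: set b = 1.
From the singleton clause (d), d = 1.
But (d') is also a unit clause — contradiction.
So b must be the other value — set b = 0.
From the singleton clause (a'), a = 0.
From the singleton clause (e), e = 1.
From the singleton clause (c), c = 1.
But (c') is also a unit clause — contradiction.
Both values of b lead to a conflict.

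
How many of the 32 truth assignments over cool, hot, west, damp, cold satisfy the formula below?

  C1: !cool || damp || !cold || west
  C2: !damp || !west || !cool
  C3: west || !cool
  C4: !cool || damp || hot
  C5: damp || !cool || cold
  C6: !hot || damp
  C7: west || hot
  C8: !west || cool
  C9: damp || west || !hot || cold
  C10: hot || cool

There are 2^5 = 32 truth assignments over (cool, hot, west, damp, cold).
Split on west. With west = true, the clauses containing west are satisfied and !west drops from the rest; 0 of the 2^4 = 16 assignments to the other variables satisfy what remains.
With west = false, by the same count on the reduced clause set, 2 assignments work.
Total: 0 + 2 = 2.

2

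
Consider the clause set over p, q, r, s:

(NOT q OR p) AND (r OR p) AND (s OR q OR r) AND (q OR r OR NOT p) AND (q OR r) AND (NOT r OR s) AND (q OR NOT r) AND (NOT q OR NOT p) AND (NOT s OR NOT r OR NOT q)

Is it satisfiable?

No

Try q = false.
(r) alone gives r = true.
Now (NOT r) is unsatisfied and unit — conflict.
Backtrack on q: now try q = true.
(p) alone gives p = true.
Now (NOT p) is unsatisfied and unit — conflict.
Both values of q lead to a conflict.
No assignment satisfies every clause.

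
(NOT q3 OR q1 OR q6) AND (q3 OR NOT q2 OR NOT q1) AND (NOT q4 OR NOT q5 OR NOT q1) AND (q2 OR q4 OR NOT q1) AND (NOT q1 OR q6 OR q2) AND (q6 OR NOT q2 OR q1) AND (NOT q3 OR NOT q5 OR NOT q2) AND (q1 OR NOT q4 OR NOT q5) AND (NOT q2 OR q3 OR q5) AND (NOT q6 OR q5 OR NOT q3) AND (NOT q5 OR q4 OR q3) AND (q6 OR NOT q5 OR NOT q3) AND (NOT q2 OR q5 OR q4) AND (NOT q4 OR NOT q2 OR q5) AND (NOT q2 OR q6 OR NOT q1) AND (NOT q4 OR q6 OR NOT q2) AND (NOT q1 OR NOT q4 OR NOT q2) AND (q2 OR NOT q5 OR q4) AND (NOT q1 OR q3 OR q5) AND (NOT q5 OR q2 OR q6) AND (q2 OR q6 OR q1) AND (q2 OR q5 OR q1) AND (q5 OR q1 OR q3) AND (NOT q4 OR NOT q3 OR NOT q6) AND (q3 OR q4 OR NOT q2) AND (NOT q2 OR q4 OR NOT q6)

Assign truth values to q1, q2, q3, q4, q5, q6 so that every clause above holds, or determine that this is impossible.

Branch on q3: set q3 = false.
Branch on q2: set q2 = false.
Branch on q4: set q4 = true.
Branch on q5: set q5 = false.
Unit clause (NOT q1) forces q1 = false.
Now (q1) is unsatisfied and unit — conflict.
That branch fails; take q5 = true instead.
Unit clause (NOT q1) forces q1 = false.
Now (q1) is unsatisfied and unit — conflict.
Either choice for q5 ends in contradiction.
That branch fails; take q4 = false instead.
Unit clause (NOT q1) forces q1 = false.
Unit clause (NOT q5) forces q5 = false.
Now (q5) is unsatisfied and unit — conflict.
Either choice for q4 ends in contradiction.
That branch fails; take q2 = true instead.
Unit clause (NOT q1) forces q1 = false.
Unit clause (q6) forces q6 = true.
Unit clause (q5) forces q5 = true.
Unit clause (NOT q4) forces q4 = false.
Now (q4) is unsatisfied and unit — conflict.
Either choice for q2 ends in contradiction.
That branch fails; take q3 = true instead.
Branch on q1: set q1 = true.
Branch on q4: set q4 = false.
Unit clause (q2) forces q2 = true.
Unit clause (NOT q5) forces q5 = false.
Now (q5) is unsatisfied and unit — conflict.
That branch fails; take q4 = true instead.
Unit clause (NOT q5) forces q5 = false.
Unit clause (NOT q6) forces q6 = false.
Unit clause (q2) forces q2 = true.
Now (NOT q2) is unsatisfied and unit — conflict.
Either choice for q4 ends in contradiction.
That branch fails; take q1 = false instead.
Unit clause (q6) forces q6 = true.
Unit clause (q5) forces q5 = true.
Unit clause (NOT q2) forces q2 = false.
Unit clause (NOT q4) forces q4 = false.
Now (q4) is unsatisfied and unit — conflict.
Either choice for q1 ends in contradiction.
Either choice for q3 ends in contradiction.

UNSATISFIABLE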